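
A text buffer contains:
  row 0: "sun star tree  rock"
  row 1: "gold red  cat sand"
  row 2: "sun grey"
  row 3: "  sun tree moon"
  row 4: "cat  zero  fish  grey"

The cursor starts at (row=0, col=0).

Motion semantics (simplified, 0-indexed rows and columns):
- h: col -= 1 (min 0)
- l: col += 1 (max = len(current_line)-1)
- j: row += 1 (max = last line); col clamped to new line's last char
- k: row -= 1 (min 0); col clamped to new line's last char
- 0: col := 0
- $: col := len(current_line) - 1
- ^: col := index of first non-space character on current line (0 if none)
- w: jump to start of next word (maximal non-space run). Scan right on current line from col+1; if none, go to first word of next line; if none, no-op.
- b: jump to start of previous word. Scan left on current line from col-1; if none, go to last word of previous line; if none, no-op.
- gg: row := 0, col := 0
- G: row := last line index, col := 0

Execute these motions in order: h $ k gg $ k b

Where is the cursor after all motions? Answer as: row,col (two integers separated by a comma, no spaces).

Answer: 0,15

Derivation:
After 1 (h): row=0 col=0 char='s'
After 2 ($): row=0 col=18 char='k'
After 3 (k): row=0 col=18 char='k'
After 4 (gg): row=0 col=0 char='s'
After 5 ($): row=0 col=18 char='k'
After 6 (k): row=0 col=18 char='k'
After 7 (b): row=0 col=15 char='r'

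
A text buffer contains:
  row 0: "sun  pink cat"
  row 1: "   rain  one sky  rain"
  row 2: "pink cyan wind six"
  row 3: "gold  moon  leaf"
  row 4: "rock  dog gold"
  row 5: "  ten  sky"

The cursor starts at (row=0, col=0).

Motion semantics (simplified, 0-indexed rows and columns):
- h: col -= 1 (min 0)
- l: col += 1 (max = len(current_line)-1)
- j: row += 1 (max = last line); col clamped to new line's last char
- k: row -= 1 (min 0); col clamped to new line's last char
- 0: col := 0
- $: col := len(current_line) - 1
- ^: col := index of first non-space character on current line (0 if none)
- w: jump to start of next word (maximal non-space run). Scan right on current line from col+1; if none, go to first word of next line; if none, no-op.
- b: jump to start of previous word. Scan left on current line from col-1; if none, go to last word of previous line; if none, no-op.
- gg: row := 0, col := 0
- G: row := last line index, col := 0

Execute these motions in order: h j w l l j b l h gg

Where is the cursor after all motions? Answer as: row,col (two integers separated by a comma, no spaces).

Answer: 0,0

Derivation:
After 1 (h): row=0 col=0 char='s'
After 2 (j): row=1 col=0 char='_'
After 3 (w): row=1 col=3 char='r'
After 4 (l): row=1 col=4 char='a'
After 5 (l): row=1 col=5 char='i'
After 6 (j): row=2 col=5 char='c'
After 7 (b): row=2 col=0 char='p'
After 8 (l): row=2 col=1 char='i'
After 9 (h): row=2 col=0 char='p'
After 10 (gg): row=0 col=0 char='s'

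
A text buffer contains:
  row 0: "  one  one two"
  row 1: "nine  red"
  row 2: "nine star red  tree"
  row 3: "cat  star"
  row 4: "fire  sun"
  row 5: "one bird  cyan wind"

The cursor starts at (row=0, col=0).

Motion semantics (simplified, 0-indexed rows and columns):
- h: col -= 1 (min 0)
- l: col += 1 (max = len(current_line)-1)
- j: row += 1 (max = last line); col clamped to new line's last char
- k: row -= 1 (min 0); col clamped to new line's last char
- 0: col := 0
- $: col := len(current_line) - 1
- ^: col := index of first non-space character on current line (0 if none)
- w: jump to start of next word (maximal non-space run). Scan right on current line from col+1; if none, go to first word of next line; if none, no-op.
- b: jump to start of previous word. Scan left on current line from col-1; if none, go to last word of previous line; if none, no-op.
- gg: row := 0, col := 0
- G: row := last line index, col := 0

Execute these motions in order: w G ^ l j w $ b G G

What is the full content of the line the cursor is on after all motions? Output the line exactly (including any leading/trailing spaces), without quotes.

Answer: one bird  cyan wind

Derivation:
After 1 (w): row=0 col=2 char='o'
After 2 (G): row=5 col=0 char='o'
After 3 (^): row=5 col=0 char='o'
After 4 (l): row=5 col=1 char='n'
After 5 (j): row=5 col=1 char='n'
After 6 (w): row=5 col=4 char='b'
After 7 ($): row=5 col=18 char='d'
After 8 (b): row=5 col=15 char='w'
After 9 (G): row=5 col=0 char='o'
After 10 (G): row=5 col=0 char='o'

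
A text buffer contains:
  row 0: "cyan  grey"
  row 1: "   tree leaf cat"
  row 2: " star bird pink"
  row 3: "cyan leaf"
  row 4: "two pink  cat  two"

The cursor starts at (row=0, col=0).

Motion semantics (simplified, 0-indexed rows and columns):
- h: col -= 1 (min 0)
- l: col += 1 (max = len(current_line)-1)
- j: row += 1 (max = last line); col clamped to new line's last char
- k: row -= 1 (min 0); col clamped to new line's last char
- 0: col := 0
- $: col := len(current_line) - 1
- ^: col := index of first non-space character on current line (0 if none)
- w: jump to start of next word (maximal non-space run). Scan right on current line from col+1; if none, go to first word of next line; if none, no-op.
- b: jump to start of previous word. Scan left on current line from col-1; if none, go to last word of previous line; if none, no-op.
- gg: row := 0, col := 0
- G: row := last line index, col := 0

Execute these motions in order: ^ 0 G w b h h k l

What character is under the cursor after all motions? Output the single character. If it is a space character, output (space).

After 1 (^): row=0 col=0 char='c'
After 2 (0): row=0 col=0 char='c'
After 3 (G): row=4 col=0 char='t'
After 4 (w): row=4 col=4 char='p'
After 5 (b): row=4 col=0 char='t'
After 6 (h): row=4 col=0 char='t'
After 7 (h): row=4 col=0 char='t'
After 8 (k): row=3 col=0 char='c'
After 9 (l): row=3 col=1 char='y'

Answer: y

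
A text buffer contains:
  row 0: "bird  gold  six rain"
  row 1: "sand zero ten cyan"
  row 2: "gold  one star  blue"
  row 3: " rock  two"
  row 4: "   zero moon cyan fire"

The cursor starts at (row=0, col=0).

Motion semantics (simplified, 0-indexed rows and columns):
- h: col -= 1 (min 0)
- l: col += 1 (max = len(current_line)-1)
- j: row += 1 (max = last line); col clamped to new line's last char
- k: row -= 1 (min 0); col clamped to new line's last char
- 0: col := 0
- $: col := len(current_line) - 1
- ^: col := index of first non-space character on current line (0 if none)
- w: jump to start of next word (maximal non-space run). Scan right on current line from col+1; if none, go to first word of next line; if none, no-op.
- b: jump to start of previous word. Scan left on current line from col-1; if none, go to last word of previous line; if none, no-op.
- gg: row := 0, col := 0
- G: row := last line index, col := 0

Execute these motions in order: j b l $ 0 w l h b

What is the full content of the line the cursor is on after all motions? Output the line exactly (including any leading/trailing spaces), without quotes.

After 1 (j): row=1 col=0 char='s'
After 2 (b): row=0 col=16 char='r'
After 3 (l): row=0 col=17 char='a'
After 4 ($): row=0 col=19 char='n'
After 5 (0): row=0 col=0 char='b'
After 6 (w): row=0 col=6 char='g'
After 7 (l): row=0 col=7 char='o'
After 8 (h): row=0 col=6 char='g'
After 9 (b): row=0 col=0 char='b'

Answer: bird  gold  six rain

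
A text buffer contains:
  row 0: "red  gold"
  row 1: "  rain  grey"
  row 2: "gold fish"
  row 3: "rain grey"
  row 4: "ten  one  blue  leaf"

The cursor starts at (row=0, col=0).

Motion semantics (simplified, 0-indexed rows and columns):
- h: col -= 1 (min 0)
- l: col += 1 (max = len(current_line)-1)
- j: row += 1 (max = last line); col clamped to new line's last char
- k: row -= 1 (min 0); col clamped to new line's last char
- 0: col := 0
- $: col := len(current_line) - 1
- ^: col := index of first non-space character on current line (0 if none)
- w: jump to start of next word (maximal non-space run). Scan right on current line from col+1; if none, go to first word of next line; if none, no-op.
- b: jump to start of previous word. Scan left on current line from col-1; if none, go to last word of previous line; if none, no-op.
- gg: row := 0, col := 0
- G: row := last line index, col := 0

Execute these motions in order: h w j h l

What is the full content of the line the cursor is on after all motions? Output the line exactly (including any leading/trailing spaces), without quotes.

Answer:   rain  grey

Derivation:
After 1 (h): row=0 col=0 char='r'
After 2 (w): row=0 col=5 char='g'
After 3 (j): row=1 col=5 char='n'
After 4 (h): row=1 col=4 char='i'
After 5 (l): row=1 col=5 char='n'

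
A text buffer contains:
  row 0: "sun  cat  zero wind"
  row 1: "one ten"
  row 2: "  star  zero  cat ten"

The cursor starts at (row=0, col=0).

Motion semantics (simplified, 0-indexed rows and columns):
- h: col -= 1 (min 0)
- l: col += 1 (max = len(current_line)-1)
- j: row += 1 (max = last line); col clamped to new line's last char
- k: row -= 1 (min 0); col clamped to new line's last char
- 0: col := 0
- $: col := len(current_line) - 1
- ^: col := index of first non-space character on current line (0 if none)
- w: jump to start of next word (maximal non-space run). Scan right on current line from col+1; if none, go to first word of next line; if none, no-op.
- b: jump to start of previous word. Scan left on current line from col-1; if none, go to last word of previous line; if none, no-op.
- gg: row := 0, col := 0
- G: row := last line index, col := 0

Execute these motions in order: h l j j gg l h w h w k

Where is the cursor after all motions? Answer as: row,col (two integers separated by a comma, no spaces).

Answer: 0,5

Derivation:
After 1 (h): row=0 col=0 char='s'
After 2 (l): row=0 col=1 char='u'
After 3 (j): row=1 col=1 char='n'
After 4 (j): row=2 col=1 char='_'
After 5 (gg): row=0 col=0 char='s'
After 6 (l): row=0 col=1 char='u'
After 7 (h): row=0 col=0 char='s'
After 8 (w): row=0 col=5 char='c'
After 9 (h): row=0 col=4 char='_'
After 10 (w): row=0 col=5 char='c'
After 11 (k): row=0 col=5 char='c'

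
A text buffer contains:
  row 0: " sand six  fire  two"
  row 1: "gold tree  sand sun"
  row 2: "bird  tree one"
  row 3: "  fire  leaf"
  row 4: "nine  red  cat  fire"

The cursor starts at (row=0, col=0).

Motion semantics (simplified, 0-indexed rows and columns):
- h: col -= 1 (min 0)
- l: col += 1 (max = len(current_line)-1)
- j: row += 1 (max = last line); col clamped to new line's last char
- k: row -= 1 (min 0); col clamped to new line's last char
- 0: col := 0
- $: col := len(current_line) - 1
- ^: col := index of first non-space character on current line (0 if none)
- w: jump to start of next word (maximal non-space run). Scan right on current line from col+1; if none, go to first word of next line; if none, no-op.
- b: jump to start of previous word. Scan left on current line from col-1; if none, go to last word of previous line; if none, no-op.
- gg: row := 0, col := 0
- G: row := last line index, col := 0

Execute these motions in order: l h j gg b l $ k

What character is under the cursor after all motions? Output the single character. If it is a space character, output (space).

Answer: o

Derivation:
After 1 (l): row=0 col=1 char='s'
After 2 (h): row=0 col=0 char='_'
After 3 (j): row=1 col=0 char='g'
After 4 (gg): row=0 col=0 char='_'
After 5 (b): row=0 col=0 char='_'
After 6 (l): row=0 col=1 char='s'
After 7 ($): row=0 col=19 char='o'
After 8 (k): row=0 col=19 char='o'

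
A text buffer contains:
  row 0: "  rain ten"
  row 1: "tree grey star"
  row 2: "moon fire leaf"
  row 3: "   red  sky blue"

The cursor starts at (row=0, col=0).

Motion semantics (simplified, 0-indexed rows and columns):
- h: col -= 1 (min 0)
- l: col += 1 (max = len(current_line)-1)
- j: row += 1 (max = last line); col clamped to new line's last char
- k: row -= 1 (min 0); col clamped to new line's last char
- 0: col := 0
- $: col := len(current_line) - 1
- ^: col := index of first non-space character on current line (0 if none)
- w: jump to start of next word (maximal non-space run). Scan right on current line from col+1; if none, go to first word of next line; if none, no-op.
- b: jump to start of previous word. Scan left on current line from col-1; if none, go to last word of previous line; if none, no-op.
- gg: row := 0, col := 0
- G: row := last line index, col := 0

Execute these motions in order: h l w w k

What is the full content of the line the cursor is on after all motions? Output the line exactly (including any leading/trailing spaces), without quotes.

Answer:   rain ten

Derivation:
After 1 (h): row=0 col=0 char='_'
After 2 (l): row=0 col=1 char='_'
After 3 (w): row=0 col=2 char='r'
After 4 (w): row=0 col=7 char='t'
After 5 (k): row=0 col=7 char='t'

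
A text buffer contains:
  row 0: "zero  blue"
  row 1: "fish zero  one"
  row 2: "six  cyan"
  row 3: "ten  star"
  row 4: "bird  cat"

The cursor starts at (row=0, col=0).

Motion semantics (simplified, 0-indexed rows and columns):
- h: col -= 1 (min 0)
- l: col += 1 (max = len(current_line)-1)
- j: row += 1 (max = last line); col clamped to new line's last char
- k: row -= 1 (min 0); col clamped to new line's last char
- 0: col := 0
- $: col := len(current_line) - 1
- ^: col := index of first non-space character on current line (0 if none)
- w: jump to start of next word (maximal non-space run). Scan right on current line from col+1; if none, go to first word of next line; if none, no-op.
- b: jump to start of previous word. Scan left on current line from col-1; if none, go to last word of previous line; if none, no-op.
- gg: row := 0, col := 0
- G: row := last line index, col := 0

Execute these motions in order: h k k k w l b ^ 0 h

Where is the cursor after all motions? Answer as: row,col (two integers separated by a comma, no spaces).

After 1 (h): row=0 col=0 char='z'
After 2 (k): row=0 col=0 char='z'
After 3 (k): row=0 col=0 char='z'
After 4 (k): row=0 col=0 char='z'
After 5 (w): row=0 col=6 char='b'
After 6 (l): row=0 col=7 char='l'
After 7 (b): row=0 col=6 char='b'
After 8 (^): row=0 col=0 char='z'
After 9 (0): row=0 col=0 char='z'
After 10 (h): row=0 col=0 char='z'

Answer: 0,0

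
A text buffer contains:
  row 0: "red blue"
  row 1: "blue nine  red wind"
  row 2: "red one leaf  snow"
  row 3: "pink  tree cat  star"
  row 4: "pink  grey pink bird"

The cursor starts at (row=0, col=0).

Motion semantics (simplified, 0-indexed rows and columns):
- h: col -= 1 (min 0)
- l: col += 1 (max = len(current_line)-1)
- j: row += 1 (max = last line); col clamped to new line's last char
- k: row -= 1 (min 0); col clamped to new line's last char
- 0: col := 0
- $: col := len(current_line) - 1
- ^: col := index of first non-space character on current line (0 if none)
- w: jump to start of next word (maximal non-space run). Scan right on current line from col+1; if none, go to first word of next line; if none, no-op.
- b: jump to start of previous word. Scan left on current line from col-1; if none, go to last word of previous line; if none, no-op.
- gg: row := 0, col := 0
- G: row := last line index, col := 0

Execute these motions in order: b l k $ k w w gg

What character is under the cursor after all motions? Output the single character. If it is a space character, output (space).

Answer: r

Derivation:
After 1 (b): row=0 col=0 char='r'
After 2 (l): row=0 col=1 char='e'
After 3 (k): row=0 col=1 char='e'
After 4 ($): row=0 col=7 char='e'
After 5 (k): row=0 col=7 char='e'
After 6 (w): row=1 col=0 char='b'
After 7 (w): row=1 col=5 char='n'
After 8 (gg): row=0 col=0 char='r'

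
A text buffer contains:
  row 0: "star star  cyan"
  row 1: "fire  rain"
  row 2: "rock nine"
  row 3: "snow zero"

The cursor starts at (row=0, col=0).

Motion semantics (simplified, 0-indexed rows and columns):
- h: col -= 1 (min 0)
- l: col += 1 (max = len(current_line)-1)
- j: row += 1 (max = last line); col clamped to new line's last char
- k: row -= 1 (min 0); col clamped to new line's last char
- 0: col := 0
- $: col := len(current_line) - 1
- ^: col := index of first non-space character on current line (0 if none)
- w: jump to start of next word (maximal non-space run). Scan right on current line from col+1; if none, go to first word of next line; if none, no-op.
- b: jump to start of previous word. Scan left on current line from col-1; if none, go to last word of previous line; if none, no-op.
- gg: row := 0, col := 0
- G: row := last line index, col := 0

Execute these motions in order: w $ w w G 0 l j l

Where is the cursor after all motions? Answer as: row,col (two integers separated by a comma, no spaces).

Answer: 3,2

Derivation:
After 1 (w): row=0 col=5 char='s'
After 2 ($): row=0 col=14 char='n'
After 3 (w): row=1 col=0 char='f'
After 4 (w): row=1 col=6 char='r'
After 5 (G): row=3 col=0 char='s'
After 6 (0): row=3 col=0 char='s'
After 7 (l): row=3 col=1 char='n'
After 8 (j): row=3 col=1 char='n'
After 9 (l): row=3 col=2 char='o'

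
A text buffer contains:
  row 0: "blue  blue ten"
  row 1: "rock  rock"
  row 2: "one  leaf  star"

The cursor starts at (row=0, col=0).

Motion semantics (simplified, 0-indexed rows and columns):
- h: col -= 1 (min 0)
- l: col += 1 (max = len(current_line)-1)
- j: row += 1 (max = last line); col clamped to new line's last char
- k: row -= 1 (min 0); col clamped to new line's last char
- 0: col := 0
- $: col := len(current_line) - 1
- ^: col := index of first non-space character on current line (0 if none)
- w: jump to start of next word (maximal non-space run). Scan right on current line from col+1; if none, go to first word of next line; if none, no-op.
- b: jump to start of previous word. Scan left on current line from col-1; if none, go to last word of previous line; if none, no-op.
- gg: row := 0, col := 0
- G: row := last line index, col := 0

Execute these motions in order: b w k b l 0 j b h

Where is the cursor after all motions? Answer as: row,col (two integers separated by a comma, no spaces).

After 1 (b): row=0 col=0 char='b'
After 2 (w): row=0 col=6 char='b'
After 3 (k): row=0 col=6 char='b'
After 4 (b): row=0 col=0 char='b'
After 5 (l): row=0 col=1 char='l'
After 6 (0): row=0 col=0 char='b'
After 7 (j): row=1 col=0 char='r'
After 8 (b): row=0 col=11 char='t'
After 9 (h): row=0 col=10 char='_'

Answer: 0,10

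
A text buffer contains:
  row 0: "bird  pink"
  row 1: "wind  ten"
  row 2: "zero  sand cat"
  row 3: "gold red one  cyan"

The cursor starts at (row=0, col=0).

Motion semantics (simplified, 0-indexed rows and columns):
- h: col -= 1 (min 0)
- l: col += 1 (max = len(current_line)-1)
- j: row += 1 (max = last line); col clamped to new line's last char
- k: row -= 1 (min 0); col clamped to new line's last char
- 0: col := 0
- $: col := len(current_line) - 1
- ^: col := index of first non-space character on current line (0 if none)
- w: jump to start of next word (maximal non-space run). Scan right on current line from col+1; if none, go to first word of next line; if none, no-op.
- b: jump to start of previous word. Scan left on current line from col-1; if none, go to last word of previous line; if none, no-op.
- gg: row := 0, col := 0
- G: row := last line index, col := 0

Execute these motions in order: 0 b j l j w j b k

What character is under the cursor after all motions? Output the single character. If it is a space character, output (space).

After 1 (0): row=0 col=0 char='b'
After 2 (b): row=0 col=0 char='b'
After 3 (j): row=1 col=0 char='w'
After 4 (l): row=1 col=1 char='i'
After 5 (j): row=2 col=1 char='e'
After 6 (w): row=2 col=6 char='s'
After 7 (j): row=3 col=6 char='e'
After 8 (b): row=3 col=5 char='r'
After 9 (k): row=2 col=5 char='_'

Answer: (space)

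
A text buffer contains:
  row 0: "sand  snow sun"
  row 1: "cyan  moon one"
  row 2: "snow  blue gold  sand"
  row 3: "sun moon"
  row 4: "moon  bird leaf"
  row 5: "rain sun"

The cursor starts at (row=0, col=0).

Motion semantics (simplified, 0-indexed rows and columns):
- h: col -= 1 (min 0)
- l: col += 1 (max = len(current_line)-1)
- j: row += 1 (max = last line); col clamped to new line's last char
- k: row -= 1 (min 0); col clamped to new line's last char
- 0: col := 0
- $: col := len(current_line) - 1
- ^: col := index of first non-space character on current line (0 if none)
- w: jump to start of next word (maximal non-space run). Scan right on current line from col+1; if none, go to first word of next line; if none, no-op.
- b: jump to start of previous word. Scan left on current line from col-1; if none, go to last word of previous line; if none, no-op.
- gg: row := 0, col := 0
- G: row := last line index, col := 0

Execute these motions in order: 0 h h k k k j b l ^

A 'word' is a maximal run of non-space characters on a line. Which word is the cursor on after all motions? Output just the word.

Answer: sand

Derivation:
After 1 (0): row=0 col=0 char='s'
After 2 (h): row=0 col=0 char='s'
After 3 (h): row=0 col=0 char='s'
After 4 (k): row=0 col=0 char='s'
After 5 (k): row=0 col=0 char='s'
After 6 (k): row=0 col=0 char='s'
After 7 (j): row=1 col=0 char='c'
After 8 (b): row=0 col=11 char='s'
After 9 (l): row=0 col=12 char='u'
After 10 (^): row=0 col=0 char='s'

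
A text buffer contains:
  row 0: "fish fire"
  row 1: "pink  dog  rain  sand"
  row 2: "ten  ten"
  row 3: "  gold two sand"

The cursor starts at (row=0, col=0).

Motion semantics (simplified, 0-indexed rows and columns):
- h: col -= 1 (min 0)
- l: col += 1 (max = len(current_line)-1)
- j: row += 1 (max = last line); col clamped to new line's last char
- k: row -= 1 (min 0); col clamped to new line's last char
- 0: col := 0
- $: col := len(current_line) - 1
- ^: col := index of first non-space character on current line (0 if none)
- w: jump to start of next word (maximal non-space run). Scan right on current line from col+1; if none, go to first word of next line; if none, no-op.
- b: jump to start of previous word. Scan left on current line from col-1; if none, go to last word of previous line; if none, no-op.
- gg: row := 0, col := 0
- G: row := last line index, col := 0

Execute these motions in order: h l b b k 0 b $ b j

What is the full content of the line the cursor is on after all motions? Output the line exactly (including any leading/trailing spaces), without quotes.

After 1 (h): row=0 col=0 char='f'
After 2 (l): row=0 col=1 char='i'
After 3 (b): row=0 col=0 char='f'
After 4 (b): row=0 col=0 char='f'
After 5 (k): row=0 col=0 char='f'
After 6 (0): row=0 col=0 char='f'
After 7 (b): row=0 col=0 char='f'
After 8 ($): row=0 col=8 char='e'
After 9 (b): row=0 col=5 char='f'
After 10 (j): row=1 col=5 char='_'

Answer: pink  dog  rain  sand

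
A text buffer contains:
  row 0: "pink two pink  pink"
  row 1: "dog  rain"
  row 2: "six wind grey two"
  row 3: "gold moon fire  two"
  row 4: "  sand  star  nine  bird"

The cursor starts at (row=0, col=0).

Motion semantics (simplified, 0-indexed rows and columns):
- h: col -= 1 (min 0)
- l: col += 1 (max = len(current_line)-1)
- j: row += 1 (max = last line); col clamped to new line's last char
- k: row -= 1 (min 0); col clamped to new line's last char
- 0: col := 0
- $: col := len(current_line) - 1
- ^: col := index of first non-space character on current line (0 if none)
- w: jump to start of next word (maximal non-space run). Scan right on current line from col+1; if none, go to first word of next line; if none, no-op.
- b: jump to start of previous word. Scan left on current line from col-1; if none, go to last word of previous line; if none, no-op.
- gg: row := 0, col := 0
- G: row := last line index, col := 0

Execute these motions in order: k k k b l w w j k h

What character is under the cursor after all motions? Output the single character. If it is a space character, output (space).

After 1 (k): row=0 col=0 char='p'
After 2 (k): row=0 col=0 char='p'
After 3 (k): row=0 col=0 char='p'
After 4 (b): row=0 col=0 char='p'
After 5 (l): row=0 col=1 char='i'
After 6 (w): row=0 col=5 char='t'
After 7 (w): row=0 col=9 char='p'
After 8 (j): row=1 col=8 char='n'
After 9 (k): row=0 col=8 char='_'
After 10 (h): row=0 col=7 char='o'

Answer: o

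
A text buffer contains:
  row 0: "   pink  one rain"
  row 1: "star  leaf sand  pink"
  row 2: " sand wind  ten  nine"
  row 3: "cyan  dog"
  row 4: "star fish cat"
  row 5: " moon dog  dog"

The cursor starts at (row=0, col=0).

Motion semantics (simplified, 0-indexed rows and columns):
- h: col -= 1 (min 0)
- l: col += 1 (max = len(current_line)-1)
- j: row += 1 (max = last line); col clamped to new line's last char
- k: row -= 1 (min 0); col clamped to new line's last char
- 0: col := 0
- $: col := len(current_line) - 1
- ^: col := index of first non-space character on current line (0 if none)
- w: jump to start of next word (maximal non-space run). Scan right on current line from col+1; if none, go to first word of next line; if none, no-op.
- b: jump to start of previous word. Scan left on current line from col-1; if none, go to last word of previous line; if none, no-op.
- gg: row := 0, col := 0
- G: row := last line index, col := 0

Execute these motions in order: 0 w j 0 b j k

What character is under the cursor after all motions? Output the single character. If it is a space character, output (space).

After 1 (0): row=0 col=0 char='_'
After 2 (w): row=0 col=3 char='p'
After 3 (j): row=1 col=3 char='r'
After 4 (0): row=1 col=0 char='s'
After 5 (b): row=0 col=13 char='r'
After 6 (j): row=1 col=13 char='n'
After 7 (k): row=0 col=13 char='r'

Answer: r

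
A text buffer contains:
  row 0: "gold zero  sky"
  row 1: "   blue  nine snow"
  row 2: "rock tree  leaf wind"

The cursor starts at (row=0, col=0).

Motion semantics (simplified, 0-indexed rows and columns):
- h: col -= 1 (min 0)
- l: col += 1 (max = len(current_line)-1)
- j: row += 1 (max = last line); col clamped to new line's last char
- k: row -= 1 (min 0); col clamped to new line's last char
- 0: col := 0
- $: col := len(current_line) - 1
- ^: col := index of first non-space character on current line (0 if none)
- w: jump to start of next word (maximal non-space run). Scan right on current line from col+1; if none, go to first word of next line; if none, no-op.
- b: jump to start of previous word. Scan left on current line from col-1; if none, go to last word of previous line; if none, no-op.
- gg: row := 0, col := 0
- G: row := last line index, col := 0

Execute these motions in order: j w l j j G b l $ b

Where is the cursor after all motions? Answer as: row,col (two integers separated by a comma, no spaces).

After 1 (j): row=1 col=0 char='_'
After 2 (w): row=1 col=3 char='b'
After 3 (l): row=1 col=4 char='l'
After 4 (j): row=2 col=4 char='_'
After 5 (j): row=2 col=4 char='_'
After 6 (G): row=2 col=0 char='r'
After 7 (b): row=1 col=14 char='s'
After 8 (l): row=1 col=15 char='n'
After 9 ($): row=1 col=17 char='w'
After 10 (b): row=1 col=14 char='s'

Answer: 1,14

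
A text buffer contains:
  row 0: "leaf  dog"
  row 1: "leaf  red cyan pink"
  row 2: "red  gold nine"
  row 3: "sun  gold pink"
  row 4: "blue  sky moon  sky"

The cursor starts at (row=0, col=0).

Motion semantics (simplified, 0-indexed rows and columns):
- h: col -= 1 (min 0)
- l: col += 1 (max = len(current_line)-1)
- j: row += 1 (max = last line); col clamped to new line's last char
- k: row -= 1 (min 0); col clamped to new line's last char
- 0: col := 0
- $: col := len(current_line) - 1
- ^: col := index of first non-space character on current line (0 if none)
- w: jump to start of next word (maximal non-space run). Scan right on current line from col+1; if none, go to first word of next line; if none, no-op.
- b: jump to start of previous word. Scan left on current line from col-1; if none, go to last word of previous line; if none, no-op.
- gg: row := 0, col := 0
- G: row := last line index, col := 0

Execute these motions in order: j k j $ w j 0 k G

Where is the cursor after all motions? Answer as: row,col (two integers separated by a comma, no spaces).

After 1 (j): row=1 col=0 char='l'
After 2 (k): row=0 col=0 char='l'
After 3 (j): row=1 col=0 char='l'
After 4 ($): row=1 col=18 char='k'
After 5 (w): row=2 col=0 char='r'
After 6 (j): row=3 col=0 char='s'
After 7 (0): row=3 col=0 char='s'
After 8 (k): row=2 col=0 char='r'
After 9 (G): row=4 col=0 char='b'

Answer: 4,0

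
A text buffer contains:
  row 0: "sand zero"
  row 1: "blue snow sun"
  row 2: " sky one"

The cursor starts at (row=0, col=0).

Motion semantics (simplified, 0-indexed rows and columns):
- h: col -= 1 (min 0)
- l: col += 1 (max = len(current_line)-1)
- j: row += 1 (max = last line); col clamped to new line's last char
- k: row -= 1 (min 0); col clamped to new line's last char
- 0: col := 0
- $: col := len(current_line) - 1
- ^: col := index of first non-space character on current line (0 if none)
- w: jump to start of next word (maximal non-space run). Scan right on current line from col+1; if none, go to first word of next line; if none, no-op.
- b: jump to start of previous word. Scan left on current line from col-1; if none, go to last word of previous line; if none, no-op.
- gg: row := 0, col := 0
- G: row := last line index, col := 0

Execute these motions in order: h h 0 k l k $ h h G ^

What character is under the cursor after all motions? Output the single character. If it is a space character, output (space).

Answer: s

Derivation:
After 1 (h): row=0 col=0 char='s'
After 2 (h): row=0 col=0 char='s'
After 3 (0): row=0 col=0 char='s'
After 4 (k): row=0 col=0 char='s'
After 5 (l): row=0 col=1 char='a'
After 6 (k): row=0 col=1 char='a'
After 7 ($): row=0 col=8 char='o'
After 8 (h): row=0 col=7 char='r'
After 9 (h): row=0 col=6 char='e'
After 10 (G): row=2 col=0 char='_'
After 11 (^): row=2 col=1 char='s'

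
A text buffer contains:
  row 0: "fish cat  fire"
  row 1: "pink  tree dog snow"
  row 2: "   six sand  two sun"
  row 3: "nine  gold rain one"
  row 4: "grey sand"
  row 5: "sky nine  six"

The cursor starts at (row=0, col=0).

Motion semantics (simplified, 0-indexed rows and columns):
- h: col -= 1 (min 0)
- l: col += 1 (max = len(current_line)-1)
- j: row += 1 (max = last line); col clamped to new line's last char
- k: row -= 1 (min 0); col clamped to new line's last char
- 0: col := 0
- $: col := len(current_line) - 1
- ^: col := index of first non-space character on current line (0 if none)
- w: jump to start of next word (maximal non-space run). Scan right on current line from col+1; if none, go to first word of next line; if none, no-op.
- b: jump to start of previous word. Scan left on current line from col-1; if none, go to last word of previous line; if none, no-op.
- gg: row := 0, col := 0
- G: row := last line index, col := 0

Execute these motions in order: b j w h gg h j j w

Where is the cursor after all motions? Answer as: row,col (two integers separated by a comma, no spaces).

Answer: 2,3

Derivation:
After 1 (b): row=0 col=0 char='f'
After 2 (j): row=1 col=0 char='p'
After 3 (w): row=1 col=6 char='t'
After 4 (h): row=1 col=5 char='_'
After 5 (gg): row=0 col=0 char='f'
After 6 (h): row=0 col=0 char='f'
After 7 (j): row=1 col=0 char='p'
After 8 (j): row=2 col=0 char='_'
After 9 (w): row=2 col=3 char='s'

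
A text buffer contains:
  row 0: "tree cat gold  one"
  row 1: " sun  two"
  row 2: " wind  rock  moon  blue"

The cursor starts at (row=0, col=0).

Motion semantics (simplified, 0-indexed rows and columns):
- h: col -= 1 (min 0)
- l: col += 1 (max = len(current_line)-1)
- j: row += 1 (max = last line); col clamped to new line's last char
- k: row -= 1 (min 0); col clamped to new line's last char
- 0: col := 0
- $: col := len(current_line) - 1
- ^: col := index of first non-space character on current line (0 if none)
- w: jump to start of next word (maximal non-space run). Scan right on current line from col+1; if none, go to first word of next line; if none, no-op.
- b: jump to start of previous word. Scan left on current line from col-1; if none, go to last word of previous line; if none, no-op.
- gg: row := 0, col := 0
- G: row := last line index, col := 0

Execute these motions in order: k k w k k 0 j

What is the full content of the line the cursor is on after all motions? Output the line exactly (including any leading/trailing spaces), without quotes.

After 1 (k): row=0 col=0 char='t'
After 2 (k): row=0 col=0 char='t'
After 3 (w): row=0 col=5 char='c'
After 4 (k): row=0 col=5 char='c'
After 5 (k): row=0 col=5 char='c'
After 6 (0): row=0 col=0 char='t'
After 7 (j): row=1 col=0 char='_'

Answer:  sun  two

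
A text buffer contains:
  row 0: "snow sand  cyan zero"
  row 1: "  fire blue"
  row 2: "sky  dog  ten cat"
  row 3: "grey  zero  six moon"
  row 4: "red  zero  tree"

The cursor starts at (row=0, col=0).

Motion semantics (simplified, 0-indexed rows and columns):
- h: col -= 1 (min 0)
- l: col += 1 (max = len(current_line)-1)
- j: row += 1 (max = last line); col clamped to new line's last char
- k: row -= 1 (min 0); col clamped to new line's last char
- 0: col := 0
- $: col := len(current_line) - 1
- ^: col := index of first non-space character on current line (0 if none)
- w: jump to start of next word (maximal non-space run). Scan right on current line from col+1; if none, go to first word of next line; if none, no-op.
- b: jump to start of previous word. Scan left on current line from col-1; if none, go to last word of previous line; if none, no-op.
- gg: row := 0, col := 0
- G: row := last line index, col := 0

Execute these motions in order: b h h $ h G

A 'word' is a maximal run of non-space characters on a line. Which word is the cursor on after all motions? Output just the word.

After 1 (b): row=0 col=0 char='s'
After 2 (h): row=0 col=0 char='s'
After 3 (h): row=0 col=0 char='s'
After 4 ($): row=0 col=19 char='o'
After 5 (h): row=0 col=18 char='r'
After 6 (G): row=4 col=0 char='r'

Answer: red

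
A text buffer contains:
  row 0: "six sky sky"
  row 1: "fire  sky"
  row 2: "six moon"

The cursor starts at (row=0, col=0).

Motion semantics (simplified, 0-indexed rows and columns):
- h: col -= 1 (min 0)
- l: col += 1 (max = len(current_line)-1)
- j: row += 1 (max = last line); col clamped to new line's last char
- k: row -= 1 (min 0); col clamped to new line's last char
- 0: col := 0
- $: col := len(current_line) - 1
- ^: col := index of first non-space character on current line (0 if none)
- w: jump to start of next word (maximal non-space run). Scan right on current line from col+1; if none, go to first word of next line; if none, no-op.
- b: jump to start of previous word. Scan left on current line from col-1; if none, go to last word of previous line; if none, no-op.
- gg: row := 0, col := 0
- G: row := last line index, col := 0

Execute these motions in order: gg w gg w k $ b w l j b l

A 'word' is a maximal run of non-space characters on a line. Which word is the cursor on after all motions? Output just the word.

After 1 (gg): row=0 col=0 char='s'
After 2 (w): row=0 col=4 char='s'
After 3 (gg): row=0 col=0 char='s'
After 4 (w): row=0 col=4 char='s'
After 5 (k): row=0 col=4 char='s'
After 6 ($): row=0 col=10 char='y'
After 7 (b): row=0 col=8 char='s'
After 8 (w): row=1 col=0 char='f'
After 9 (l): row=1 col=1 char='i'
After 10 (j): row=2 col=1 char='i'
After 11 (b): row=2 col=0 char='s'
After 12 (l): row=2 col=1 char='i'

Answer: six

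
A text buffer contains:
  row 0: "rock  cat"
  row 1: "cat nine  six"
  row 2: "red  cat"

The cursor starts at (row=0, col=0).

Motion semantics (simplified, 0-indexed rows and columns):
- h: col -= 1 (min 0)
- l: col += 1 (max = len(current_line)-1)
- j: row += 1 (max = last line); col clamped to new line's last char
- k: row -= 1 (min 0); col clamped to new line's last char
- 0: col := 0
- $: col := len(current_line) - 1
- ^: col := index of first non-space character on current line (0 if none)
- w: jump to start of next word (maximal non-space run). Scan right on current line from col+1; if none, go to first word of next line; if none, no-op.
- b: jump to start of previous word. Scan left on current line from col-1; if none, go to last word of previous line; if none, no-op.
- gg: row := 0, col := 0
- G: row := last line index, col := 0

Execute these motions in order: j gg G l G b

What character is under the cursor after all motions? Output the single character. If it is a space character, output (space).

After 1 (j): row=1 col=0 char='c'
After 2 (gg): row=0 col=0 char='r'
After 3 (G): row=2 col=0 char='r'
After 4 (l): row=2 col=1 char='e'
After 5 (G): row=2 col=0 char='r'
After 6 (b): row=1 col=10 char='s'

Answer: s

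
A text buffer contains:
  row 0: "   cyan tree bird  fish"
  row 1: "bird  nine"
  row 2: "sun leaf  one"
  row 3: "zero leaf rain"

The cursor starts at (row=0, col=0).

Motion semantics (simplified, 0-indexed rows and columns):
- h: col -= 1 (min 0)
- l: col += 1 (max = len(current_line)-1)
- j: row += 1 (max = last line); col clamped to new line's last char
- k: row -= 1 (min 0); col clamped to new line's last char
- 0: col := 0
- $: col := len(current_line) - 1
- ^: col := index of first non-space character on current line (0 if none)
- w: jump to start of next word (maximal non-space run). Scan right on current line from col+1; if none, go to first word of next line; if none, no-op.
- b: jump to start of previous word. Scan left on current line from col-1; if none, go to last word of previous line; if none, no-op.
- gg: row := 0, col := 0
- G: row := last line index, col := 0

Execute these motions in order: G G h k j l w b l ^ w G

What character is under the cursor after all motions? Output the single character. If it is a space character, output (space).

After 1 (G): row=3 col=0 char='z'
After 2 (G): row=3 col=0 char='z'
After 3 (h): row=3 col=0 char='z'
After 4 (k): row=2 col=0 char='s'
After 5 (j): row=3 col=0 char='z'
After 6 (l): row=3 col=1 char='e'
After 7 (w): row=3 col=5 char='l'
After 8 (b): row=3 col=0 char='z'
After 9 (l): row=3 col=1 char='e'
After 10 (^): row=3 col=0 char='z'
After 11 (w): row=3 col=5 char='l'
After 12 (G): row=3 col=0 char='z'

Answer: z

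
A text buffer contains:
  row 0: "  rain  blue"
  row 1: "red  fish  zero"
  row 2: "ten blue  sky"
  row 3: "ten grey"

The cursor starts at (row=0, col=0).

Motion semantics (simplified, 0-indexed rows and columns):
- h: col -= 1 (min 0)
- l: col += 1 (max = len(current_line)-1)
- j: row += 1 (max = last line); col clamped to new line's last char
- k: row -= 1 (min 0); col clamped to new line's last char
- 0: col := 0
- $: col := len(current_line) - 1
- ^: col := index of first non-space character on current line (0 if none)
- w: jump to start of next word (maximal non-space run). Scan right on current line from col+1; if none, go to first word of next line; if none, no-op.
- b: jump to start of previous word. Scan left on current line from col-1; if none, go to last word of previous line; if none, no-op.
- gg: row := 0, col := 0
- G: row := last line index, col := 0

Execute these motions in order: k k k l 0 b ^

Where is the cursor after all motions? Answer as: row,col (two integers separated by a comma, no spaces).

After 1 (k): row=0 col=0 char='_'
After 2 (k): row=0 col=0 char='_'
After 3 (k): row=0 col=0 char='_'
After 4 (l): row=0 col=1 char='_'
After 5 (0): row=0 col=0 char='_'
After 6 (b): row=0 col=0 char='_'
After 7 (^): row=0 col=2 char='r'

Answer: 0,2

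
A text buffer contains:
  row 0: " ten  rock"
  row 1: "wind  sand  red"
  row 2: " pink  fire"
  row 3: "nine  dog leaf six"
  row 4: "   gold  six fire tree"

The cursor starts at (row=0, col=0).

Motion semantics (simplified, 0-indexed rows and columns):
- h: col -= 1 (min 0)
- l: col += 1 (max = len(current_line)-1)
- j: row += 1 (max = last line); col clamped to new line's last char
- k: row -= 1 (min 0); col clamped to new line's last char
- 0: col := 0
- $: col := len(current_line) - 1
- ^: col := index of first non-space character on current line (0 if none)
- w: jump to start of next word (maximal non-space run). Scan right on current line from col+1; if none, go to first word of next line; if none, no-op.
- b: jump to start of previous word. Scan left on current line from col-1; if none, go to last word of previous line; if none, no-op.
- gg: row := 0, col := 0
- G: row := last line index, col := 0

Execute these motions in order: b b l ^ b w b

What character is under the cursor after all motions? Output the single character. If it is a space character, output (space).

Answer: t

Derivation:
After 1 (b): row=0 col=0 char='_'
After 2 (b): row=0 col=0 char='_'
After 3 (l): row=0 col=1 char='t'
After 4 (^): row=0 col=1 char='t'
After 5 (b): row=0 col=1 char='t'
After 6 (w): row=0 col=6 char='r'
After 7 (b): row=0 col=1 char='t'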